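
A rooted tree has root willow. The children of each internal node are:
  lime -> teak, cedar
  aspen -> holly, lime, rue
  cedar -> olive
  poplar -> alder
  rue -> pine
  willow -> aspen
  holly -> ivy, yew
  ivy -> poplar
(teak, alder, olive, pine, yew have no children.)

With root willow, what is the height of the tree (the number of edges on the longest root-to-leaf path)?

alder sits deepest: willow → aspen → holly → ivy → poplar → alder — 5 edges from the root.

5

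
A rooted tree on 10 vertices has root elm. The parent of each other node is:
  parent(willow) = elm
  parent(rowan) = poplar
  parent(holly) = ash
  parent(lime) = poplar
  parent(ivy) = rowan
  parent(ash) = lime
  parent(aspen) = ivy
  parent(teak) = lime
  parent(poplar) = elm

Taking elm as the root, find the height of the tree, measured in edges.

aspen sits deepest: elm–poplar–rowan–ivy–aspen — 4 edges from the root.

4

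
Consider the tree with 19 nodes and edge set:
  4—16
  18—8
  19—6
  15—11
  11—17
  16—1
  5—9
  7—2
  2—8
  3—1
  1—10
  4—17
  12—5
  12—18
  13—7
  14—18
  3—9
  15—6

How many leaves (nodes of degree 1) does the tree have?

4

The leaves are 10, 13, 14, 19.
That is 4 leaves.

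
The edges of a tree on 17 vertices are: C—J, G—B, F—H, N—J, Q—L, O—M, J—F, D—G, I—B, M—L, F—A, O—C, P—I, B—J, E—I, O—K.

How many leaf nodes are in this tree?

8

The leaves are A, D, E, H, K, N, P, Q.
That is 8 leaves.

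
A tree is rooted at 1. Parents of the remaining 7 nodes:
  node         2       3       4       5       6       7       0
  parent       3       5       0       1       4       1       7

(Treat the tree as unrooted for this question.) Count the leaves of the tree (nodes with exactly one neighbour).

Exactly 2 nodes have a single neighbour: 2, 6.

2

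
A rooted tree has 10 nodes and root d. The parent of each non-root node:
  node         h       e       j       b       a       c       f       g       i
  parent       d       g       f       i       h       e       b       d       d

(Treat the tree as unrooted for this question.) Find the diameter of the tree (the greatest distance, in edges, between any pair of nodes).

7

A longest path is j-f-b-i-d-g-e-c, with 7 edges.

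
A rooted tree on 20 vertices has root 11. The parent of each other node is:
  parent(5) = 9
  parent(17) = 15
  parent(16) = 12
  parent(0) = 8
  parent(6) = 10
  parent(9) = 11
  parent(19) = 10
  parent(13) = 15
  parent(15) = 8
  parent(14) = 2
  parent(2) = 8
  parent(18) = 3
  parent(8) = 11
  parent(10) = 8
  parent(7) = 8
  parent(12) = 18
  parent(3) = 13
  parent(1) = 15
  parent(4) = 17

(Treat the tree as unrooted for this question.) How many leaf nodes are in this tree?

Degree-1 nodes: 0, 1, 4, 5, 6, 7, 14, 16, 19 — 9 of them.

9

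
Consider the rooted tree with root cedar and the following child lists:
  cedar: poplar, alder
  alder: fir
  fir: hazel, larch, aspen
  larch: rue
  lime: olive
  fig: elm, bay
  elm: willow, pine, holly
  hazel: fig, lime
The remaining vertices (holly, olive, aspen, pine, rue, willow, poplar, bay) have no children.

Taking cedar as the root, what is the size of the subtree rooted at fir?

fir's subtree: {fir, hazel, aspen, larch, fig, lime, rue, elm, bay, olive, pine, holly, willow}, size 13.

13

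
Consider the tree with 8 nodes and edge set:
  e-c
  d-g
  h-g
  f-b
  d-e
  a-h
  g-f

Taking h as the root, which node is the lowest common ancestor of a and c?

h

Path a→root: a h; path c→root: c e d g h.
First common node: h.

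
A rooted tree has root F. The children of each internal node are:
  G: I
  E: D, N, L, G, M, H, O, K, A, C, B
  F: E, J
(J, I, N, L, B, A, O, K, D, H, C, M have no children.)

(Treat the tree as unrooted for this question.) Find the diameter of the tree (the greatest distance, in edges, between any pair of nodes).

BFS from J reaches I last, at distance 4; BFS from I confirms no node is farther.
Path: J – F – E – G – I.

4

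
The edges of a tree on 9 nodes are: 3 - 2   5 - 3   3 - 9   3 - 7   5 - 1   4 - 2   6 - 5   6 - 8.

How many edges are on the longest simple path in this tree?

5

A longest path is 8 - 6 - 5 - 3 - 2 - 4, with 5 edges.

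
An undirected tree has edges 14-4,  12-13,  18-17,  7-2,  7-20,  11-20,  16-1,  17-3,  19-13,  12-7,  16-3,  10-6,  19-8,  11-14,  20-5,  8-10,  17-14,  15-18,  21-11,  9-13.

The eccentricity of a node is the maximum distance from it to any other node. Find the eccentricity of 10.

A farthest node from 10 is 1.
The path 10 – 8 – 19 – 13 – 12 – 7 – 20 – 11 – 14 – 17 – 3 – 16 – 1 has 12 edges.

12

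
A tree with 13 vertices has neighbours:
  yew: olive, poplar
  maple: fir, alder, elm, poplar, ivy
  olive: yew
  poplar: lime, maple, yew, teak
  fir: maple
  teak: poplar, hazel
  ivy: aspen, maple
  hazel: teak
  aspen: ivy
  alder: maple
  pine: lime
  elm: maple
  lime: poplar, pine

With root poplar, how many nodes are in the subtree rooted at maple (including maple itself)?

6

The subtree rooted at maple contains: maple, elm, alder, ivy, fir, aspen — 6 nodes.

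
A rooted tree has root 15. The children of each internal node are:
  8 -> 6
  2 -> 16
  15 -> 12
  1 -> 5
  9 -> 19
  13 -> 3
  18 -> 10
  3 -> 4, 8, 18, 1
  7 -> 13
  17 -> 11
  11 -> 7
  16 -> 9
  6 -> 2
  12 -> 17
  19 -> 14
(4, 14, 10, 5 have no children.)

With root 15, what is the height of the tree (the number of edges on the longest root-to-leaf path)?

13

A deepest node is 14, reached by 15 → 12 → 17 → 11 → 7 → 13 → 3 → 8 → 6 → 2 → 16 → 9 → 19 → 14.
That path has 13 edges, so the height is 13.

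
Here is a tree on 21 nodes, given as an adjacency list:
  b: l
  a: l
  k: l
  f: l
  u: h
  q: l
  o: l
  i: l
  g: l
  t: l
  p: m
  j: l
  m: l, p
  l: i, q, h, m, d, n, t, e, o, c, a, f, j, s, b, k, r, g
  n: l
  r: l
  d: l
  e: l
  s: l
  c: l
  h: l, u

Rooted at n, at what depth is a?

Path from n to a: n – l – a, which has 2 edges.

2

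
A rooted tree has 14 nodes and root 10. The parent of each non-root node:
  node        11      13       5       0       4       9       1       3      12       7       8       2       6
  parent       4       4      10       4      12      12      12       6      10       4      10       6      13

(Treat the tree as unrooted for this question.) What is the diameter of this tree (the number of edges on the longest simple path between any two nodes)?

6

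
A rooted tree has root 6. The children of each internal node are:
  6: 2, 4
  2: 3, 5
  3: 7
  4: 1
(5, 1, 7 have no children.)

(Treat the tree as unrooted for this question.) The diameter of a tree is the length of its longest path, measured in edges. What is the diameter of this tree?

5

A longest path is 7–3–2–6–4–1, with 5 edges.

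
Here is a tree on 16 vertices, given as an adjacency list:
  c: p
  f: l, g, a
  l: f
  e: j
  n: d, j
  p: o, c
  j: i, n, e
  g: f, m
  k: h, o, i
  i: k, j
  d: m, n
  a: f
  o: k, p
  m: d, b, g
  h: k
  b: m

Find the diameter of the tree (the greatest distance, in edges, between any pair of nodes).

11

Starting from a, a farthest node is c at distance 11.
One longest path: a-f-g-m-d-n-j-i-k-o-p-c.
So the diameter is 11.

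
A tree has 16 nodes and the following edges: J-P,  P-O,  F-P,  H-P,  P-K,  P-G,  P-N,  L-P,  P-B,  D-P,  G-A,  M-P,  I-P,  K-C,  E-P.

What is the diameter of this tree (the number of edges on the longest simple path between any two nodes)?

BFS from C reaches A last, at distance 4; BFS from A confirms no node is farther.
Path: C–K–P–G–A.

4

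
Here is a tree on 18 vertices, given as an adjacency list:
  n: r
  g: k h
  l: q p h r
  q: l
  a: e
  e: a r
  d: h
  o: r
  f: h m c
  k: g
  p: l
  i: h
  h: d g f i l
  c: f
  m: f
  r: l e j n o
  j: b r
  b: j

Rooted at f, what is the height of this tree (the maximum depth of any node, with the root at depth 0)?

5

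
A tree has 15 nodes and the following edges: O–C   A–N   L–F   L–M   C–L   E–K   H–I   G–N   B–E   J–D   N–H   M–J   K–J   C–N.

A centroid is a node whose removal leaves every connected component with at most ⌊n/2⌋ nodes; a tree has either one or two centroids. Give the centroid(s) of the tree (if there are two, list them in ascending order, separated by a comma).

Removing L splits the tree into components of sizes 7, 6, 1; the largest is 7 ≤ ⌊15/2⌋ = 7.
No neighbour of L does as well, so L is the unique centroid.

L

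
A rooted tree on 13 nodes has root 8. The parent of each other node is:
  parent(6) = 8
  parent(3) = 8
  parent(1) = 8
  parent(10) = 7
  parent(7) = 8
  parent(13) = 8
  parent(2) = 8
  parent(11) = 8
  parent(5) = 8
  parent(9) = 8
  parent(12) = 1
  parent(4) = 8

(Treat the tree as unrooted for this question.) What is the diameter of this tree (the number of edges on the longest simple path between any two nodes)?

A longest path is 12–1–8–7–10, with 4 edges.

4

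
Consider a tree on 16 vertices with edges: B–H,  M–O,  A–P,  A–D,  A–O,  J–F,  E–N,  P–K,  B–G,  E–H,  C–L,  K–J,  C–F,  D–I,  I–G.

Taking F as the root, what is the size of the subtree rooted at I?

6

The subtree rooted at I contains: I, G, B, H, E, N — 6 nodes.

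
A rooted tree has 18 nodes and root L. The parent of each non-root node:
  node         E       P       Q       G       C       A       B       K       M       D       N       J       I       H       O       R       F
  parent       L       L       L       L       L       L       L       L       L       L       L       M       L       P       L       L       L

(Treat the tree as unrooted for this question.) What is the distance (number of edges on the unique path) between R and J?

R - L - M - J: 3 edges.

3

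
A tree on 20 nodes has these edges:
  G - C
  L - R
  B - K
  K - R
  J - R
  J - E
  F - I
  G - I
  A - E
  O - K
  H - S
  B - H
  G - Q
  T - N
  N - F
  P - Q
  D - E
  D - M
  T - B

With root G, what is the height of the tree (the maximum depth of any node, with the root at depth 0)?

The longest root-to-leaf path is G–I–F–N–T–B–K–R–J–E–D–M (11 edges).

11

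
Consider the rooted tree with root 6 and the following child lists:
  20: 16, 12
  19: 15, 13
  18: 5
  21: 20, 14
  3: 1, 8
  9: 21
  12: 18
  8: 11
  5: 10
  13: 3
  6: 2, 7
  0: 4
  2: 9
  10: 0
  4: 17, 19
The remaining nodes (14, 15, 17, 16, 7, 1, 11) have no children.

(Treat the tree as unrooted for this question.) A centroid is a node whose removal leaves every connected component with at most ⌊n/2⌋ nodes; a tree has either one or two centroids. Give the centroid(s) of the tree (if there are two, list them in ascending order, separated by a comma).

5, 10

If 5 is removed the pieces have sizes 11, 10, all ≤ ⌊22/2⌋ = 11.
10 is adjacent to 5 and is also a centroid (the largest component after removing it is likewise 11).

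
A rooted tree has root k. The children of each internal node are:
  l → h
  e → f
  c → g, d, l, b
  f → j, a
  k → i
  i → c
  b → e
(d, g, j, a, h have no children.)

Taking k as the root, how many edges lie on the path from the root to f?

Path from k to f: k–i–c–b–e–f, which has 5 edges.

5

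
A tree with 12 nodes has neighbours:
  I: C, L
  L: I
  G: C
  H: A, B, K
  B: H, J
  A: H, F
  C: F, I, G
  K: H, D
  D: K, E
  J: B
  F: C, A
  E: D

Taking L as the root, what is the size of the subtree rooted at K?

The subtree rooted at K contains: K, D, E — 3 nodes.

3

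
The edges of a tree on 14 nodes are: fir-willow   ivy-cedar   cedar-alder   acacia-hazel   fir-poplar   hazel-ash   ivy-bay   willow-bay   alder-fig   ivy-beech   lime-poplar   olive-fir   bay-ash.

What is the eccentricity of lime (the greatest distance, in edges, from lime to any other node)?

The node farthest from lime is fig, via lime – poplar – fir – willow – bay – ivy – cedar – alder – fig — 8 edges.

8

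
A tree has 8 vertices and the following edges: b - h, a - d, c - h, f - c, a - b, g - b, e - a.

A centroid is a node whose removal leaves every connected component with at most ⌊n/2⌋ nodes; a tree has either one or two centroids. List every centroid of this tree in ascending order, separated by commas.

Removing b splits the tree into components of sizes 3, 3, 1; the largest is 3 ≤ ⌊8/2⌋ = 4.
Every other node leaves some component of size > 4, so the centroid is unique.

b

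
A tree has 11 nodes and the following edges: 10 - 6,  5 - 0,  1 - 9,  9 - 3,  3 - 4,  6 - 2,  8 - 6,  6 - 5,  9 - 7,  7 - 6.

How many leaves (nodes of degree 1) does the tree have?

6

The leaves are 0, 1, 2, 4, 8, 10.
That is 6 leaves.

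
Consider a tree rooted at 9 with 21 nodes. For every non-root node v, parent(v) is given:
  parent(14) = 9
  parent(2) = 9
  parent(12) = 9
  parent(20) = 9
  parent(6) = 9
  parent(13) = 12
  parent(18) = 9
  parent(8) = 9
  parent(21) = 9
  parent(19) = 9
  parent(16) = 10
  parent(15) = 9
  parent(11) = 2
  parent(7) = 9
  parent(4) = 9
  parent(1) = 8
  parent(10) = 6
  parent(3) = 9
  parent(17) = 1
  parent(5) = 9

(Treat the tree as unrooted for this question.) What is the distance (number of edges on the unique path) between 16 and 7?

4

The path is 16 – 10 – 6 – 9 – 7, which has 4 edges.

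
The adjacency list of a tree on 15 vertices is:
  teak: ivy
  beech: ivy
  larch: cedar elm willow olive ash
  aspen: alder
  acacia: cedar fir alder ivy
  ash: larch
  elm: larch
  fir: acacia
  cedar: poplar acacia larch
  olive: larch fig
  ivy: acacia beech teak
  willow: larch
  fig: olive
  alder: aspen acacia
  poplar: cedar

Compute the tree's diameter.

Starting from fig, a farthest node is beech at distance 6.
One longest path: fig–olive–larch–cedar–acacia–ivy–beech.
So the diameter is 6.

6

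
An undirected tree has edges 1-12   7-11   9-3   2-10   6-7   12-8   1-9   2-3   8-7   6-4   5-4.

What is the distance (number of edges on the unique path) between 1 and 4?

Walking from 1: 1 – 12 – 8 – 7 – 6 – 4. Length 5.

5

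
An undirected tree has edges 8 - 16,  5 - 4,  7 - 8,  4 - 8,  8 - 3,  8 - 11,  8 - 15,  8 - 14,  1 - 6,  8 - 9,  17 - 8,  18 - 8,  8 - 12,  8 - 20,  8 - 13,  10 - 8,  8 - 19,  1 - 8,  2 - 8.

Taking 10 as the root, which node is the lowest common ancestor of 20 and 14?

8

Path 20→root: 20 8 10; path 14→root: 14 8 10.
First common node: 8.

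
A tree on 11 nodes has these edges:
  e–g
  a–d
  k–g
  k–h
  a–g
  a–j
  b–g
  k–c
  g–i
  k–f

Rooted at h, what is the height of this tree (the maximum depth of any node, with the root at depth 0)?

4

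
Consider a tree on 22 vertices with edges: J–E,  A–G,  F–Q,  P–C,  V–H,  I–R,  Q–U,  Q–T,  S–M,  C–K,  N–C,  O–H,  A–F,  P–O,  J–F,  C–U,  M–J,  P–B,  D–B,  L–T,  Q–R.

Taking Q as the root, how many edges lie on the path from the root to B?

4

Climbing from B to the root: B – P – C – U – Q. That's 4 steps.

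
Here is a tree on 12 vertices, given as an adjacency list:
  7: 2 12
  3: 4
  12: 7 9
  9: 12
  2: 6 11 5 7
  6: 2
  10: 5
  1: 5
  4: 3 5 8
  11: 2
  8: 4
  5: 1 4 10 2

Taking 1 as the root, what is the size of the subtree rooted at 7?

Descendants of 7 (including itself): 7, 12, 9. That's 3.

3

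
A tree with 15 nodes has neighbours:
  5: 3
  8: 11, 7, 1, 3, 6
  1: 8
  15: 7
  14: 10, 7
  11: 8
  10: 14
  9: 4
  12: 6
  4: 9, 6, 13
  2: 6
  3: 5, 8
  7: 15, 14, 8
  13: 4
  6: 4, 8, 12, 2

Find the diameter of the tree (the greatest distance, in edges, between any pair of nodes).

6

Starting from 9, a farthest node is 10 at distance 6.
One longest path: 9 - 4 - 6 - 8 - 7 - 14 - 10.
So the diameter is 6.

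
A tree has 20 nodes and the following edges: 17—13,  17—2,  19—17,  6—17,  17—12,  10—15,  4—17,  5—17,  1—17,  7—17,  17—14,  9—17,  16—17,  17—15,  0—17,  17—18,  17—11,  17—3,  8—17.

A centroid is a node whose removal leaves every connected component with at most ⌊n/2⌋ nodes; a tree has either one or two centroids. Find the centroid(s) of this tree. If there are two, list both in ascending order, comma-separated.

17

If 17 is removed the pieces have sizes 2, 1, 1, 1, 1, 1, 1, 1, 1, 1, 1, 1, 1, 1, 1, 1, 1, 1, all ≤ ⌊20/2⌋ = 10.
Every other node leaves some component of size > 10, so the centroid is unique.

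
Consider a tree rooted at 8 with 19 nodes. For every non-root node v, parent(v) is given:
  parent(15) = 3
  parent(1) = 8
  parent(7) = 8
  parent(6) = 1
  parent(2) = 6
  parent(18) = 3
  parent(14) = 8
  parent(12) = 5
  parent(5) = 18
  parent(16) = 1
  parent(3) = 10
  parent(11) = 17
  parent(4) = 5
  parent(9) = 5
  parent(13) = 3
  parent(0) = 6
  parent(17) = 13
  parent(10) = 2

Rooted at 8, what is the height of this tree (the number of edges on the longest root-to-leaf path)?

The longest root-to-leaf path is 8 – 1 – 6 – 2 – 10 – 3 – 13 – 17 – 11 (8 edges).

8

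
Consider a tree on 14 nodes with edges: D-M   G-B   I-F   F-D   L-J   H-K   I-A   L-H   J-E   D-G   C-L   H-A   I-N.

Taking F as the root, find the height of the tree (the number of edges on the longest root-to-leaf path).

6

E sits deepest: F → I → A → H → L → J → E — 6 edges from the root.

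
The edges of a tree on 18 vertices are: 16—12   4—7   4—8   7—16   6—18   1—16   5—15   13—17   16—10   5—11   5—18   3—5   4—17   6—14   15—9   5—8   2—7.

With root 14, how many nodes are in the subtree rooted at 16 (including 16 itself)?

16's subtree: {16, 10, 1, 12}, size 4.

4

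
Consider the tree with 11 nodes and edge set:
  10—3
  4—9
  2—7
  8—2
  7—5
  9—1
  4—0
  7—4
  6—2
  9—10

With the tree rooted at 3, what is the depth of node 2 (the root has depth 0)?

Path from 3 to 2: 3 → 10 → 9 → 4 → 7 → 2, which has 5 edges.

5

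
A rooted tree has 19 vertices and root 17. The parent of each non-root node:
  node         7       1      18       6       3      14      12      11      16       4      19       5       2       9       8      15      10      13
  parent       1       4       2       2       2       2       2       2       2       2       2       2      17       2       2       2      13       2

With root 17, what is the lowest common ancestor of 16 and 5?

2

Ancestors of 16 (toward the root): 16, 2, 17.
Ancestors of 5: 5, 2, 17.
The deepest node appearing in both lists is 2.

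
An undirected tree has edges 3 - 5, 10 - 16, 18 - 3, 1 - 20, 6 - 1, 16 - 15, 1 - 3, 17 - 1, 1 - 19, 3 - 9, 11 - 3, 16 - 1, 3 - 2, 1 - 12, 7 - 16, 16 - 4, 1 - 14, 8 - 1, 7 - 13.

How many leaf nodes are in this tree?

Degree-1 nodes: 2, 4, 5, 6, 8, 9, 10, 11, 12, 13, 14, 15, 17, 18, 19, 20 — 16 of them.

16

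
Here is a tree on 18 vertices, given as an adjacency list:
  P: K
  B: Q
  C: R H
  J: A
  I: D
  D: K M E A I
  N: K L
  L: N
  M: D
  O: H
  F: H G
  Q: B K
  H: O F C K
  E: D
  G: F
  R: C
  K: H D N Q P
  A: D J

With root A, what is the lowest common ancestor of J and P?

Path J→root: J A; path P→root: P K D A.
First common node: A.

A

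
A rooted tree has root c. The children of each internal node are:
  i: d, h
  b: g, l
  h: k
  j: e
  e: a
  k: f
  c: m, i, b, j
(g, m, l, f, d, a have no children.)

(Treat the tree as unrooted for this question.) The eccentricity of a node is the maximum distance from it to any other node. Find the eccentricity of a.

Distances from a peak at 7, attained at f.
a – e – j – c – i – h – k – f

7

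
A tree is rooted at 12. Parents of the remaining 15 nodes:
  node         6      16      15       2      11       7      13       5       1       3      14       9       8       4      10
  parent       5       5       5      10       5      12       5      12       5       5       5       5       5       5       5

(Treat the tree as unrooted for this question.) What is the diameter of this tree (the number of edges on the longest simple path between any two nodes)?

4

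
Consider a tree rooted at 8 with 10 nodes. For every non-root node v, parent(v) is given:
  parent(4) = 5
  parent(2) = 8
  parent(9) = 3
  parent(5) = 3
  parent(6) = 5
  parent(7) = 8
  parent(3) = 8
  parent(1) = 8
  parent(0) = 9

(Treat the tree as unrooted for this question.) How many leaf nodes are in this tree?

The leaves are 0, 1, 2, 4, 6, 7.
That is 6 leaves.

6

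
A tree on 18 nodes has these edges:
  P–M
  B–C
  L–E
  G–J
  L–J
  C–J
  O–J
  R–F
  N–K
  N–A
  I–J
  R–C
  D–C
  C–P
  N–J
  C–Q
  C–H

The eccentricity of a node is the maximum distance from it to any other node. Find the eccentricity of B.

4

A farthest node from B is E (A, K also at distance 4).
The path B–C–J–L–E has 4 edges.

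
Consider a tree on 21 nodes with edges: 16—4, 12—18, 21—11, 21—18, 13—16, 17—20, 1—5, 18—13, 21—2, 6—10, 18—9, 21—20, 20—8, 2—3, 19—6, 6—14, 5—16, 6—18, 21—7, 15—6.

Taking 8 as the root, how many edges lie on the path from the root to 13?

4

Path from 8 to 13: 8 → 20 → 21 → 18 → 13, which has 4 edges.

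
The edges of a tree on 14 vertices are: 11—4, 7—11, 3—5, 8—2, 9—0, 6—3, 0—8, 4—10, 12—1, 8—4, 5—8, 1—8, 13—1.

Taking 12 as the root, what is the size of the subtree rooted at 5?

The subtree rooted at 5 contains: 5, 3, 6 — 3 nodes.

3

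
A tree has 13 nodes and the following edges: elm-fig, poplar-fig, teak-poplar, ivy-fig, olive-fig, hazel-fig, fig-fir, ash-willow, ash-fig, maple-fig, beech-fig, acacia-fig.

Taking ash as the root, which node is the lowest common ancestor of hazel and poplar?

Ancestors of hazel (toward the root): hazel, fig, ash.
Ancestors of poplar: poplar, fig, ash.
The deepest node appearing in both lists is fig.

fig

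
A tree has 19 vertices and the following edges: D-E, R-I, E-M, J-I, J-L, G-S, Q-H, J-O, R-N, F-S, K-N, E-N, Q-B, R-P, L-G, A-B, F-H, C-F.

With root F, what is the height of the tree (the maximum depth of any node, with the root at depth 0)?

9

M sits deepest: F-S-G-L-J-I-R-N-E-M — 9 edges from the root.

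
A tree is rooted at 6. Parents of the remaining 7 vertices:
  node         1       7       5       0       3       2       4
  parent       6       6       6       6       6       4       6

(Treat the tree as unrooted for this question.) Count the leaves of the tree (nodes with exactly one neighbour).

Exactly 6 nodes have a single neighbour: 0, 1, 2, 3, 5, 7.

6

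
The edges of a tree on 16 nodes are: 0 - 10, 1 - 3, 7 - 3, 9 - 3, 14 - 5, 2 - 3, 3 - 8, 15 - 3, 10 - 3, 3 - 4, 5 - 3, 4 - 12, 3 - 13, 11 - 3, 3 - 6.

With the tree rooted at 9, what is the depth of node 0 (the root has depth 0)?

Climbing from 0 to the root: 0 – 10 – 3 – 9. That's 3 steps.

3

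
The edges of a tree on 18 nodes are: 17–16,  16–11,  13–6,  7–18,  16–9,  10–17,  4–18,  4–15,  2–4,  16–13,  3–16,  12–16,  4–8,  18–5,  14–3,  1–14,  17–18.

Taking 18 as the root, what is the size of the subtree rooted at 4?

4's subtree: {4, 8, 2, 15}, size 4.

4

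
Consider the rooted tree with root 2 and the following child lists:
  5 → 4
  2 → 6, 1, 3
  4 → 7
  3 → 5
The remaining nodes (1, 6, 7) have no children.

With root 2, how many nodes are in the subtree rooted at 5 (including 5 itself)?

5's subtree: {5, 4, 7}, size 3.

3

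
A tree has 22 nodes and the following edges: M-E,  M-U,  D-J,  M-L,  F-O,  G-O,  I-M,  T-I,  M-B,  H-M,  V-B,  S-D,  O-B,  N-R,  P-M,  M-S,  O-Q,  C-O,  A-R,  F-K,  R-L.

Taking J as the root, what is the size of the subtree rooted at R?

3

The subtree rooted at R contains: R, N, A — 3 nodes.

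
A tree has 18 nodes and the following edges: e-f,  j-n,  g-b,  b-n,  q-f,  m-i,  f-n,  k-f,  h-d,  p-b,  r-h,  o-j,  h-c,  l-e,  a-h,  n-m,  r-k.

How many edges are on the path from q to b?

3

The path is q - f - n - b, which has 3 edges.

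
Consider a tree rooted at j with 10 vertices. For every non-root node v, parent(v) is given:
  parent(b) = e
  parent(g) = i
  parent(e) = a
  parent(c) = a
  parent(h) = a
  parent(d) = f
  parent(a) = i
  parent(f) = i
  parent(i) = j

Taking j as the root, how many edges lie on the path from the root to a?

Climbing from a to the root: a – i – j. That's 2 steps.

2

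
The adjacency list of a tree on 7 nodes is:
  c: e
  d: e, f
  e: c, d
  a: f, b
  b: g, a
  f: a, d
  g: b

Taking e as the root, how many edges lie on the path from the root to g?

5

e → d → f → a → b → g — 5 edges.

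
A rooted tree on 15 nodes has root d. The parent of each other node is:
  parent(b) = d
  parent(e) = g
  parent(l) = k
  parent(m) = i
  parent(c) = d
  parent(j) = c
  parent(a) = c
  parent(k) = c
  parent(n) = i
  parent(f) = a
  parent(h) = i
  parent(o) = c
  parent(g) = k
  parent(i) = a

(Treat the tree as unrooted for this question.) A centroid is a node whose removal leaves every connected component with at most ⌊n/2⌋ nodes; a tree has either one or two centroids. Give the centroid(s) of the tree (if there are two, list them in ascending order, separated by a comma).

Delete c: the remaining components have sizes 6, 4, 2, 1, 1. Max 6 ≤ 7, so c is a centroid.
Every other node leaves some component of size > 7, so the centroid is unique.

c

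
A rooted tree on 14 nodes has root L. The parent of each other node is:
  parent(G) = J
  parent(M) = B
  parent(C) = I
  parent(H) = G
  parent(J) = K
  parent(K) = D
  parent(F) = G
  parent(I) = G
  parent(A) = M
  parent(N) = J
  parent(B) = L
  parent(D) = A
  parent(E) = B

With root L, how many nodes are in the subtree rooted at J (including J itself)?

The subtree rooted at J contains: J, N, G, F, I, H, C — 7 nodes.

7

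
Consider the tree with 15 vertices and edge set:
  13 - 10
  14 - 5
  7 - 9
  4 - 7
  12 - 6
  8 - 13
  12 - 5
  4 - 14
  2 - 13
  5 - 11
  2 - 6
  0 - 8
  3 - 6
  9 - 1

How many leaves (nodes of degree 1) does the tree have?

5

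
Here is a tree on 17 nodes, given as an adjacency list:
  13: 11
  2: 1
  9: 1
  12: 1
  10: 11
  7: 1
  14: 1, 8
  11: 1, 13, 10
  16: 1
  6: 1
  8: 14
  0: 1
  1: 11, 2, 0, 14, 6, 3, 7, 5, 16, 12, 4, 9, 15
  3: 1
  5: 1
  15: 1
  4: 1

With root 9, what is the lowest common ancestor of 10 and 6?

1

Ancestors of 10 (toward the root): 10, 11, 1, 9.
Ancestors of 6: 6, 1, 9.
The deepest node appearing in both lists is 1.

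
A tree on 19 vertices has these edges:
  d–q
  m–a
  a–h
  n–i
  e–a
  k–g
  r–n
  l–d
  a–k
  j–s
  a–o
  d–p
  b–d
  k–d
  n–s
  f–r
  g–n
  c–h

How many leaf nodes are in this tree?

11

The leaves are b, c, e, f, i, j, l, m, o, p, q.
That is 11 leaves.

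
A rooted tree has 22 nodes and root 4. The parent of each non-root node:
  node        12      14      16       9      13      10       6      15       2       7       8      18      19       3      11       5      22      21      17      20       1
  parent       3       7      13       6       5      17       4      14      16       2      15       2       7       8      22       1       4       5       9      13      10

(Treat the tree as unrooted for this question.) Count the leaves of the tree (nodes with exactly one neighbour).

Degree-1 nodes: 11, 12, 18, 19, 20, 21 — 6 of them.

6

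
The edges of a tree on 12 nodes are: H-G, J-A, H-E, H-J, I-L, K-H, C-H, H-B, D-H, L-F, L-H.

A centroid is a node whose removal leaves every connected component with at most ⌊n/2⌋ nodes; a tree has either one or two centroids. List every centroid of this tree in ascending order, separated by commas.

H

Removing H splits the tree into components of sizes 3, 2, 1, 1, 1, 1, 1, 1; the largest is 3 ≤ ⌊12/2⌋ = 6.
No neighbour of H does as well, so H is the unique centroid.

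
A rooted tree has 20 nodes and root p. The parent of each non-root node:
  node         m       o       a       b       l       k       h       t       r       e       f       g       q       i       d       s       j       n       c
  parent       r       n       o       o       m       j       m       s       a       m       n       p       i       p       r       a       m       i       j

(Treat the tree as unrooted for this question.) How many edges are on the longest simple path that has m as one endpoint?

Distances from m peak at 7, attained at g.
m – r – a – o – n – i – p – g

7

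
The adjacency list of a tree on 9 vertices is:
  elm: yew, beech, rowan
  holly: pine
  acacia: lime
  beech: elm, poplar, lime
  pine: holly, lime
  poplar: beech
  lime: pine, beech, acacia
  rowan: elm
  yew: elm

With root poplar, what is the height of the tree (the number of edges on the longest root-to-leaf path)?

The longest root-to-leaf path is poplar → beech → lime → pine → holly (4 edges).

4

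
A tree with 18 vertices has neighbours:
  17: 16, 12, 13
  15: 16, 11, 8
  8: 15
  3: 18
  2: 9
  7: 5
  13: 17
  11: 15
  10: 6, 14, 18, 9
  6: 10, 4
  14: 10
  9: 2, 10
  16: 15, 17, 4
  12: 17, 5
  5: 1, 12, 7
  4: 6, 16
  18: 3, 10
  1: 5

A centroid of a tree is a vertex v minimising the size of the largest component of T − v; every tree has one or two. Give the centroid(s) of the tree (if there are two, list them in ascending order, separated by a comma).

Removing 16 splits the tree into components of sizes 8, 6, 3; the largest is 8 ≤ ⌊18/2⌋ = 9.
No neighbour of 16 does as well, so 16 is the unique centroid.

16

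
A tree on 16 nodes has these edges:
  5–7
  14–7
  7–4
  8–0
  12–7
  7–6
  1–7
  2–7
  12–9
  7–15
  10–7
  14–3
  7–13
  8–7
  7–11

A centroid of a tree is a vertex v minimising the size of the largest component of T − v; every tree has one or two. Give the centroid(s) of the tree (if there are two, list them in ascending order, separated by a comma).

7

If 7 is removed the pieces have sizes 2, 2, 2, 1, 1, 1, 1, 1, 1, 1, 1, 1, all ≤ ⌊16/2⌋ = 8.
Every other node leaves some component of size > 8, so the centroid is unique.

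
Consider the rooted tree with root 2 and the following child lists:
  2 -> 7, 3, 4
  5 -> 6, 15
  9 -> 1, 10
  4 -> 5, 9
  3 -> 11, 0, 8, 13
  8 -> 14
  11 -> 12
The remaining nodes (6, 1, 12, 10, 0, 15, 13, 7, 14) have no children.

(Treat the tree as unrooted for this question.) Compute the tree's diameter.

6

A longest path is 14–8–3–2–4–5–15, with 6 edges.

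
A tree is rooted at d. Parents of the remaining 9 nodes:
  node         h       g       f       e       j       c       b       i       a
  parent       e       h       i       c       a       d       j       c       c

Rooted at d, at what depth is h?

d → c → e → h — 3 edges.

3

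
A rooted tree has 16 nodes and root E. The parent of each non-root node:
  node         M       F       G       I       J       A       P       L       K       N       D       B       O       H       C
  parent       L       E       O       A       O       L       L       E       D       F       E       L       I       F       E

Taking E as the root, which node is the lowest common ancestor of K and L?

E

Path K→root: K D E; path L→root: L E.
First common node: E.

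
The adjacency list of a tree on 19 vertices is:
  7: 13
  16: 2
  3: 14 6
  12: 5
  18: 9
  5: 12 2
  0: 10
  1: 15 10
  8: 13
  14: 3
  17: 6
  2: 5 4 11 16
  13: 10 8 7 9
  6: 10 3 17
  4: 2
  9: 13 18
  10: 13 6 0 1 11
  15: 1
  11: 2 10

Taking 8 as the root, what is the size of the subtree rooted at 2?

5

The subtree rooted at 2 contains: 2, 4, 5, 16, 12 — 5 nodes.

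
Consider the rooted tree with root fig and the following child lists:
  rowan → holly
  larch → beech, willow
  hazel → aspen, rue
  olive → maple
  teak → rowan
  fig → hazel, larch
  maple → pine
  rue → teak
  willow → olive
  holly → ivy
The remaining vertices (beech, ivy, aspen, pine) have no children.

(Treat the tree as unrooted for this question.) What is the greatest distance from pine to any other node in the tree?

The node farthest from pine is ivy, via pine – maple – olive – willow – larch – fig – hazel – rue – teak – rowan – holly – ivy — 11 edges.

11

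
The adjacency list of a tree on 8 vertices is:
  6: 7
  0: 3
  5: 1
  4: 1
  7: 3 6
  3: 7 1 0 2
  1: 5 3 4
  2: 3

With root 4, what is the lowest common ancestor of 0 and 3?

Ancestors of 0 (toward the root): 0, 3, 1, 4.
Ancestors of 3: 3, 1, 4.
The deepest node appearing in both lists is 3.

3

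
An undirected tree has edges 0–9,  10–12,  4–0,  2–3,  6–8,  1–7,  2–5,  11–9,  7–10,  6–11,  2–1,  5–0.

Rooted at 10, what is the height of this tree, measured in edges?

9

The longest root-to-leaf path is 10-7-1-2-5-0-9-11-6-8 (9 edges).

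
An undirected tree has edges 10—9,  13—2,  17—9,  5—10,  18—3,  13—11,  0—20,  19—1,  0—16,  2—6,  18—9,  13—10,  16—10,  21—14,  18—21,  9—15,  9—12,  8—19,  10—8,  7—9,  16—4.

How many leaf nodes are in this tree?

12

Degree-1 nodes: 1, 3, 4, 5, 6, 7, 11, 12, 14, 15, 17, 20 — 12 of them.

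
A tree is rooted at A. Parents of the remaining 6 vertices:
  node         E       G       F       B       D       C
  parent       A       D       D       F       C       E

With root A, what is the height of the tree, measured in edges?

5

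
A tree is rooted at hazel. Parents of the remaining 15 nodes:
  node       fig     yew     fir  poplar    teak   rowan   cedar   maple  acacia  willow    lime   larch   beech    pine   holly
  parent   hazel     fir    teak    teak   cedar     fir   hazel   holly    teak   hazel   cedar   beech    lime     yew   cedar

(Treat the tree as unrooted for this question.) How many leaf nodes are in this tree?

Exactly 8 nodes have a single neighbour: acacia, fig, larch, maple, pine, poplar, rowan, willow.

8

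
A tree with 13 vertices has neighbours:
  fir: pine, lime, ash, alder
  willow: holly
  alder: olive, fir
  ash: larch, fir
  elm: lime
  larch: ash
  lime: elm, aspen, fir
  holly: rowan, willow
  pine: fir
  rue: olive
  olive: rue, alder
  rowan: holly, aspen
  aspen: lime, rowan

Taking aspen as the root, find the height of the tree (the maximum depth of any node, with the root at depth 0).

The longest root-to-leaf path is aspen-lime-fir-alder-olive-rue (5 edges).

5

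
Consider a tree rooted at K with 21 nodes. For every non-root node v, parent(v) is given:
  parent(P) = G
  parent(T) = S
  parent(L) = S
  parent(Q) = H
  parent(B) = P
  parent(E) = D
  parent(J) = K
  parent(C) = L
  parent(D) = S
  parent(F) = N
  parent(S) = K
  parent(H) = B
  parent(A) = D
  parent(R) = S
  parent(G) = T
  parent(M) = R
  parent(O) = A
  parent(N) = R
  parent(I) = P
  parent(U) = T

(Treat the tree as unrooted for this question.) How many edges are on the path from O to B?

7

O – A – D – S – T – G – P – B: 7 edges.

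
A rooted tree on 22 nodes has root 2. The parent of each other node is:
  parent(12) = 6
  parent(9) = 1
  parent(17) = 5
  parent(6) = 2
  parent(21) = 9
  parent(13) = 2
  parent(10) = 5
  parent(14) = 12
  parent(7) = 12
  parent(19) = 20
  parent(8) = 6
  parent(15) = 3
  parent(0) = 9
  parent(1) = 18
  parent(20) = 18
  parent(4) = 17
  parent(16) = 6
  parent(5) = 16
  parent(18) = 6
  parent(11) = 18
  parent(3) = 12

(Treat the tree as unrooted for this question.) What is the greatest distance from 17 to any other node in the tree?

A farthest node from 17 is 0 (21 also at distance 7).
The path 17–5–16–6–18–1–9–0 has 7 edges.

7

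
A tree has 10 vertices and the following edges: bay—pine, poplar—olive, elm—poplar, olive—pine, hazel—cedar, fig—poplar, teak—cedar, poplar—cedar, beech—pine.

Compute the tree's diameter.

Starting from beech, a farthest node is teak at distance 5.
One longest path: beech-pine-olive-poplar-cedar-teak.
So the diameter is 5.

5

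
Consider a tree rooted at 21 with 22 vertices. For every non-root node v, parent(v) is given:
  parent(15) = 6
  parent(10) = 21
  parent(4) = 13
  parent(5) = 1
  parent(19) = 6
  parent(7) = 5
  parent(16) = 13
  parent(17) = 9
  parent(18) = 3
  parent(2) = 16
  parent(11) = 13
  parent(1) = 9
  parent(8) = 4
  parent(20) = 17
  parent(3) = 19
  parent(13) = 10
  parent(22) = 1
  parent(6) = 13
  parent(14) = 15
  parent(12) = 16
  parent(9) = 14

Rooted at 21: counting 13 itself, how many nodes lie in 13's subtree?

20

The subtree rooted at 13 contains: 13, 6, 16, 11, 4, 15, 19, 2, 12, 8, 14, 3, 9, 18, 17, 1, 20, 5, 22, 7 — 20 nodes.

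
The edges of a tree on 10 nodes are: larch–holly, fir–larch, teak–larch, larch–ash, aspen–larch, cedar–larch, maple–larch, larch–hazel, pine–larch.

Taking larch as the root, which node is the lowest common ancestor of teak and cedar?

larch

teak's ancestor chain is teak, larch and cedar's is cedar, larch; they first meet at larch.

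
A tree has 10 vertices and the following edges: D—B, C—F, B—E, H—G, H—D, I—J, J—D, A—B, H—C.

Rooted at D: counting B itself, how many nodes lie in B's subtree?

3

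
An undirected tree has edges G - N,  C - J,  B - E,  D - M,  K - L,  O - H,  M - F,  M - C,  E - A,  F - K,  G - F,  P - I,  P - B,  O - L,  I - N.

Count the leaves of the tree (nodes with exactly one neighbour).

Degree-1 nodes: A, D, H, J — 4 of them.

4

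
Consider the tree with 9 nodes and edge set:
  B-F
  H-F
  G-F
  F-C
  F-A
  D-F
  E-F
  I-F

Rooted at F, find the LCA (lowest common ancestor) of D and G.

Path D→root: D F; path G→root: G F.
First common node: F.

F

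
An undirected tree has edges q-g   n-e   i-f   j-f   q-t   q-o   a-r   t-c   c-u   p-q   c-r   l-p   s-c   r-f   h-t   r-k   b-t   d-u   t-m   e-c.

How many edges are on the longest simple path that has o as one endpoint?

6

A farthest node from o is j (i also at distance 6).
The path o – q – t – c – r – f – j has 6 edges.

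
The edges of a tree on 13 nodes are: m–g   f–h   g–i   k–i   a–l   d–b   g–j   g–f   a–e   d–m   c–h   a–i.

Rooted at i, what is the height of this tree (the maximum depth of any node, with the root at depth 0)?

4

A deepest node is c, reached by i – g – f – h – c.
That path has 4 edges, so the height is 4.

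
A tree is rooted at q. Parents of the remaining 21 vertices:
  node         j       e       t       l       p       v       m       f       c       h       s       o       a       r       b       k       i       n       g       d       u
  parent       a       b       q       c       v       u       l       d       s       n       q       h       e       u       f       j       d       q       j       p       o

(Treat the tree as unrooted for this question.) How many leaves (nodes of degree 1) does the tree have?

The leaves are g, i, k, m, r, t.
That is 6 leaves.

6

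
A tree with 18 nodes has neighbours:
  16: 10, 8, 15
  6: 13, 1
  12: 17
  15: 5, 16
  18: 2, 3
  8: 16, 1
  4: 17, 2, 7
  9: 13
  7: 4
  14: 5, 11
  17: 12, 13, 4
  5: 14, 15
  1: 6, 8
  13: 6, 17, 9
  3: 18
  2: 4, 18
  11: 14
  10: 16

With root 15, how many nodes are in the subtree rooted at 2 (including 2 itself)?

3

The subtree rooted at 2 contains: 2, 18, 3 — 3 nodes.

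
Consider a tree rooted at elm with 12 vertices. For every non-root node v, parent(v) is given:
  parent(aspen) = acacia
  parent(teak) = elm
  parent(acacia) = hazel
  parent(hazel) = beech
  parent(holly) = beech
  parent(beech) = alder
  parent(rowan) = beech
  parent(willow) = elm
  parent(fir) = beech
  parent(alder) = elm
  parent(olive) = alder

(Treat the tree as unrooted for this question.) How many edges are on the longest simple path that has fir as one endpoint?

4

The node farthest from fir is willow (teak, aspen also at distance 4), via fir – beech – alder – elm – willow — 4 edges.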